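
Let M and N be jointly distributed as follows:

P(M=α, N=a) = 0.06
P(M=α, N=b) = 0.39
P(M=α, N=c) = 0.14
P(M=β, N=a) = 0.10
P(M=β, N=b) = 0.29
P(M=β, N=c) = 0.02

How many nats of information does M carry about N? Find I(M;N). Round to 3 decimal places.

Marginals: p(M) = (0.5900, 0.4100), p(N) = (0.1600, 0.6800, 0.1600).
I(M;N) = H(M) + H(N) − H(M,N).
H(M) = 0.6769, H(N) = 0.8487, H(M,N) = 1.4788.
I(M;N) = 0.6769 + 0.8487 − 1.4788 = 0.047 nats.

0.047 nats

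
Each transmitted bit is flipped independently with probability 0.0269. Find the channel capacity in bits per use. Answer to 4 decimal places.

0.8214 bits

Binary symmetric channel: C = 1 − h₂(ε) where h₂ is the binary entropy function.
h₂(0.0269) = −0.0269·log₂0.0269 − 0.9731·log₂0.9731 = 0.1786.
C = 1 − 0.1786 = 0.8214 bits per channel use.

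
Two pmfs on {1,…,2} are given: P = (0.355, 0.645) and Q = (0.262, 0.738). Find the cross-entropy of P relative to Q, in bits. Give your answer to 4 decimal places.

0.9687 bits

H(P,Q) = −Σ p·log₂ q.
  −0.355·log₂(0.262) = 0.68599
  −0.645·log₂(0.738) = 0.28271
H(P,Q) = 0.9687 bits.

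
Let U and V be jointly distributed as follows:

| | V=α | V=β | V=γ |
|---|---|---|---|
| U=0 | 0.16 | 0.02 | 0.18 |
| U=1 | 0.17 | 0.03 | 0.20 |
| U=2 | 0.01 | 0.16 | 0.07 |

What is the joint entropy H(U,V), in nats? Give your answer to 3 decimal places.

H(U,V) = −Σ p(x,y)·ln p(x,y) over all 9 cells.
  cell (0,α): −0.16·ln0.16 = 0.2932
  cell (0,β): −0.02·ln0.02 = 0.0782
  cell (0,γ): −0.18·ln0.18 = 0.3087
  cell (1,α): −0.17·ln0.17 = 0.3012
  cell (1,β): −0.03·ln0.03 = 0.1052
  cell (1,γ): −0.20·ln0.20 = 0.3219
  cell (2,α): −0.01·ln0.01 = 0.0461
  cell (2,β): −0.16·ln0.16 = 0.2932
  cell (2,γ): −0.07·ln0.07 = 0.1861
Sum = 1.934 nats.

1.934 nats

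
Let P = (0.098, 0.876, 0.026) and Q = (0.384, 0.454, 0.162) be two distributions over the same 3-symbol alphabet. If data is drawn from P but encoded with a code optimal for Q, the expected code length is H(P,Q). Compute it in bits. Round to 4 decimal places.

H(P,Q) = −Σ p·log₂ q.
  −0.098·log₂(0.384) = 0.13532
  −0.876·log₂(0.454) = 0.99797
  −0.026·log₂(0.162) = 0.06827
H(P,Q) = 1.2016 bits.

1.2016 bits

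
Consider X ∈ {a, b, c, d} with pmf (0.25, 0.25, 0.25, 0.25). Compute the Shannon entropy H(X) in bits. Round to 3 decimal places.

H(X) = −Σ p·log₂ p.
  −(0.25)·log₂(0.25) = 0.5000
  −(0.25)·log₂(0.25) = 0.5000
  −(0.25)·log₂(0.25) = 0.5000
  −(0.25)·log₂(0.25) = 0.5000
Sum: 0.5000 + 0.5000 + 0.5000 + 0.5000 = 2.000 bits.

2.000 bits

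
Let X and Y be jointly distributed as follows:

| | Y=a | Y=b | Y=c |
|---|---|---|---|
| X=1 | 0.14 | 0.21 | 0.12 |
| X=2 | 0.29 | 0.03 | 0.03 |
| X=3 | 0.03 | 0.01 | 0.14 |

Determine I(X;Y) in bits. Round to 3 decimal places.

0.347 bits

Marginals: p(X) = (0.4700, 0.3500, 0.1800), p(Y) = (0.4600, 0.2500, 0.2900).
I(X;Y) = H(X) + H(Y) − H(X,Y).
H(X) = 1.4874, H(Y) = 1.5332, H(X,Y) = 2.6738.
I(X;Y) = 1.4874 + 1.5332 − 2.6738 = 0.347 bits.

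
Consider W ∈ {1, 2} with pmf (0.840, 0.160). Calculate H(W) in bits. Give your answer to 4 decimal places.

H(W) = −Σ p·log₂ p.
  −(0.840)·log₂(0.840) = 0.21129
  −(0.160)·log₂(0.160) = 0.42302
Sum: 0.21129 + 0.42302 = 0.6343 bits.

0.6343 bits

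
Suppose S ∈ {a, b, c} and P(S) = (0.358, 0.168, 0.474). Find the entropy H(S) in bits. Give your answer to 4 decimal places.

H(S) = −Σ p·log₂ p.
  −(0.358)·log₂(0.358) = 0.53054
  −(0.168)·log₂(0.168) = 0.43234
  −(0.474)·log₂(0.474) = 0.51052
Sum: 0.53054 + 0.43234 + 0.51052 = 1.4734 bits.

1.4734 bits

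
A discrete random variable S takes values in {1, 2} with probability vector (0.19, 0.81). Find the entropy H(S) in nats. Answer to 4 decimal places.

H(S) = −Σ p·ln p.
  −(0.19)·ln(0.19) = 0.31554
  −(0.81)·ln(0.81) = 0.17068
Sum: 0.31554 + 0.17068 = 0.4862 nats.

0.4862 nats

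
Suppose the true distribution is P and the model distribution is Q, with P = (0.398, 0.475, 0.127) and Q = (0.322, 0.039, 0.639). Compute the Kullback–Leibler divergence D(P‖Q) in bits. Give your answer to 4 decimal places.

D(P‖Q) = Σ p·log₂(p/q).
  0.398·log₂(0.398/0.322) = 0.12167
  0.475·log₂(0.475/0.039) = 1.71303
  0.127·log₂(0.127/0.639) = -0.29604
D(P‖Q) = 1.5387 bits.

1.5387 bits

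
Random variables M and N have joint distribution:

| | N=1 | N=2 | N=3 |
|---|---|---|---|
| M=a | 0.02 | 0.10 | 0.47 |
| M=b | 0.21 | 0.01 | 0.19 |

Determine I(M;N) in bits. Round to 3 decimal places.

0.259 bits

Marginals: p(M) = (0.5900, 0.4100), p(N) = (0.2300, 0.1100, 0.6600).
I(M;N) = H(M) + H(N) − H(M,N).
H(M) = 0.9765, H(N) = 1.2336, H(M,N) = 1.9515.
I(M;N) = 0.9765 + 1.2336 − 1.9515 = 0.259 bits.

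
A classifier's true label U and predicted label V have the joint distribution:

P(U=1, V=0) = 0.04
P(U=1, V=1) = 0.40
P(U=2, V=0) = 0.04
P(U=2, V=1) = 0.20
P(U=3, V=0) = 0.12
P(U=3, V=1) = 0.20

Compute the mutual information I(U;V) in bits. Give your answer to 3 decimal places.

Marginals: p(U) = (0.4400, 0.2400, 0.3200), p(V) = (0.2000, 0.8000).
I(U;V) = Σ p(x,y)·log₂[p(x,y)/(p(x)p(y))].
  (1,0): 0.04·log₂(0.4545) = -0.0455
  (1,1): 0.40·log₂(1.1364) = 0.0738
  (2,0): 0.04·log₂(0.8333) = -0.0105
  (2,1): 0.20·log₂(1.0417) = 0.0118
  (3,0): 0.12·log₂(1.8750) = 0.1088
  (3,1): 0.20·log₂(0.7812) = -0.0712
Sum = 0.067 bits.

0.067 bits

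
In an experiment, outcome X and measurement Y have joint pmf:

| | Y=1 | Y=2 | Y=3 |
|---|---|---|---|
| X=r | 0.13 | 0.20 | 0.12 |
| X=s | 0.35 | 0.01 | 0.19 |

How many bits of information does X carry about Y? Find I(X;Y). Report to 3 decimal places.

Marginals: p(X) = (0.4500, 0.5500), p(Y) = (0.4800, 0.2100, 0.3100).
I(X;Y) = Σ p(x,y)·log₂[p(x,y)/(p(x)p(y))].
  (r,1): 0.13·log₂(0.6019) = -0.0952
  (r,2): 0.20·log₂(2.1164) = 0.2163
  (r,3): 0.12·log₂(0.8602) = -0.0261
  (s,1): 0.35·log₂(1.3258) = 0.1424
  (s,2): 0.01·log₂(0.0866) = -0.0353
  (s,3): 0.19·log₂(1.1144) = 0.0297
Sum = 0.232 bits.

0.232 bits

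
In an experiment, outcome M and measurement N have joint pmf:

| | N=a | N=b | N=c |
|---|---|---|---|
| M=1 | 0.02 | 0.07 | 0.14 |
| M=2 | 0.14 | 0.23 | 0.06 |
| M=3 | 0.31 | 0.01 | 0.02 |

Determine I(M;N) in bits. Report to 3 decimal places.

Marginals: p(M) = (0.2300, 0.4300, 0.3400), p(N) = (0.4700, 0.3100, 0.2200).
I(M;N) = Σ p(x,y)·log₂[p(x,y)/(p(x)p(y))].
  (1,a): 0.02·log₂(0.1850) = -0.0487
  (1,b): 0.07·log₂(0.9818) = -0.0019
  (1,c): 0.14·log₂(2.7668) = 0.2056
  (2,a): 0.14·log₂(0.6927) = -0.0741
  (2,b): 0.23·log₂(1.7254) = 0.1810
  (2,c): 0.06·log₂(0.6342) = -0.0394
  (3,a): 0.31·log₂(1.9399) = 0.2964
  (3,b): 0.01·log₂(0.0949) = -0.0340
  (3,c): 0.02·log₂(0.2674) = -0.0381
Sum = 0.447 bits.

0.447 bits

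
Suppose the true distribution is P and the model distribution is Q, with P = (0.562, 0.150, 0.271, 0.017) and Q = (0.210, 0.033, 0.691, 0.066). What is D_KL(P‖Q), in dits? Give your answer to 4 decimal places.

0.2187 dits

D(P‖Q) = Σ p·log₁₀(p/q).
  0.562·log₁₀(0.562/0.210) = 0.24026
  0.150·log₁₀(0.150/0.033) = 0.09864
  0.271·log₁₀(0.271/0.691) = -0.11016
  0.017·log₁₀(0.017/0.066) = -0.01001
D(P‖Q) = 0.2187 dits.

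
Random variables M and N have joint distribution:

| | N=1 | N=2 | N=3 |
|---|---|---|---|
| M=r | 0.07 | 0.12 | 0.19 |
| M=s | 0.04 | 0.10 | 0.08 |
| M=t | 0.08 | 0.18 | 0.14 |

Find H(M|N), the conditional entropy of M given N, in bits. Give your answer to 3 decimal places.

1.523 bits

Chain rule: H(M|N) = H(M,N) − H(N).
Marginals: p(M) = (0.3800, 0.2200, 0.4000), p(N) = (0.1900, 0.4000, 0.4100).
H(M,N) = 3.0342 bits; H(N) = 1.5114 bits.
H(M|N) = 3.0342 − 1.5114 = 1.523 bits.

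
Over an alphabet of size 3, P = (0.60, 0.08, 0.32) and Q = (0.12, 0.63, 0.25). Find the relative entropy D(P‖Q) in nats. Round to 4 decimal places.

0.8796 nats

D(P‖Q) = Σ p·ln(p/q).
  0.60·ln(0.60/0.12) = 0.96566
  0.08·ln(0.08/0.63) = -0.16510
  0.32·ln(0.32/0.25) = 0.07900
D(P‖Q) = 0.8796 nats.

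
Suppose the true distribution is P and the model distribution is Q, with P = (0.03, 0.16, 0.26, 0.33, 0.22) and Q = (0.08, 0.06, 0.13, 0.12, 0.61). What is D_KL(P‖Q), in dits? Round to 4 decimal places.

0.1812 dits

D(P‖Q) = Σ p·log₁₀(p/q).
  0.03·log₁₀(0.03/0.08) = -0.01278
  0.16·log₁₀(0.16/0.06) = 0.06815
  0.26·log₁₀(0.26/0.13) = 0.07827
  0.33·log₁₀(0.33/0.12) = 0.14498
  0.22·log₁₀(0.22/0.61) = -0.09744
D(P‖Q) = 0.1812 dits.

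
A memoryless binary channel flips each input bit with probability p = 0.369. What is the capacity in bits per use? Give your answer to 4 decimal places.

0.0501 bits

Binary symmetric channel: C = 1 − h₂(ε) where h₂ is the binary entropy function.
h₂(0.369) = −0.369·log₂0.369 − 0.631·log₂0.631 = 0.9499.
C = 1 − 0.9499 = 0.0501 bits per channel use.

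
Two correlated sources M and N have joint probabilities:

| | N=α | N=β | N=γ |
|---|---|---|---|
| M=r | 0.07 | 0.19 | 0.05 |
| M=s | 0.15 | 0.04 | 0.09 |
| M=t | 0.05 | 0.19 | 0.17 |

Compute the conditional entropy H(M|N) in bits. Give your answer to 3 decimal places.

1.395 bits

Marginals: p(M) = (0.3100, 0.2800, 0.4100), p(N) = (0.2700, 0.4200, 0.3100).
H(M|N) = Σ p(N) · H(M|N=·).
  N=α: p=0.2700, H(M|N=α) = 1.4266
  N=β: p=0.4200, H(M|N=β) = 1.3585
  N=γ: p=0.3100, H(M|N=γ) = 1.4179
Weighted sum = 1.395 bits.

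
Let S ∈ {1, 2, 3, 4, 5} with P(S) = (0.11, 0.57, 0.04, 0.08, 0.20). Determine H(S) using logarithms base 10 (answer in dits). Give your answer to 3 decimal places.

0.528 dits

H(S) = −Σ p·log₁₀ p.
  −(0.11)·log₁₀(0.11) = 0.1054
  −(0.57)·log₁₀(0.57) = 0.1392
  −(0.04)·log₁₀(0.04) = 0.0559
  −(0.08)·log₁₀(0.08) = 0.0878
  −(0.20)·log₁₀(0.20) = 0.1398
Sum: 0.1054 + 0.1392 + 0.0559 + 0.0878 + 0.1398 = 0.528 dits.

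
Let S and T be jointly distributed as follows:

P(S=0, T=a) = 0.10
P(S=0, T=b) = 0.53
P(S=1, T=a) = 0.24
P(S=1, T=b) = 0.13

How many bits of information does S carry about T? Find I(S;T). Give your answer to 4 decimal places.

0.1811 bits

Marginals: p(S) = (0.6300, 0.3700), p(T) = (0.3400, 0.6600).
I(S;T) = Σ p(x,y)·log₂[p(x,y)/(p(x)p(y))].
  (0,a): 0.10·log₂(0.4669) = -0.10990
  (0,b): 0.53·log₂(1.2747) = 0.18555
  (1,a): 0.24·log₂(1.9078) = 0.22366
  (1,b): 0.13·log₂(0.5324) = -0.11824
Sum = 0.1811 bits.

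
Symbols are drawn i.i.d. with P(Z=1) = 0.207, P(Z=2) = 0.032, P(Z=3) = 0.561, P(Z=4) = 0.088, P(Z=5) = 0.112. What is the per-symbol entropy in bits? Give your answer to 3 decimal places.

1.759 bits

H(Z) = −Σ p·log₂ p.
  −(0.207)·log₂(0.207) = 0.4704
  −(0.032)·log₂(0.032) = 0.1589
  −(0.561)·log₂(0.561) = 0.4678
  −(0.088)·log₂(0.088) = 0.3086
  −(0.112)·log₂(0.112) = 0.3537
Sum: 0.4704 + 0.1589 + 0.4678 + 0.3086 + 0.3537 = 1.759 bits.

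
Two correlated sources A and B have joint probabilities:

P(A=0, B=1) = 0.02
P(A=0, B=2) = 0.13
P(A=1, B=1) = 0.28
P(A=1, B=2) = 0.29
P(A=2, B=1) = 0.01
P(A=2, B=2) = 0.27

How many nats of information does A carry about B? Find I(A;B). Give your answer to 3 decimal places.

0.122 nats

Marginals: p(A) = (0.1500, 0.5700, 0.2800), p(B) = (0.3100, 0.6900).
I(A;B) = Σ p(x,y)·ln[p(x,y)/(p(x)p(y))].
  (0,1): 0.02·ln(0.4301) = -0.0169
  (0,2): 0.13·ln(1.2560) = 0.0296
  (1,1): 0.28·ln(1.5846) = 0.1289
  (1,2): 0.29·ln(0.7374) = -0.0884
  (2,1): 0.01·ln(0.1152) = -0.0216
  (2,2): 0.27·ln(1.3975) = 0.0904
Sum = 0.122 nats.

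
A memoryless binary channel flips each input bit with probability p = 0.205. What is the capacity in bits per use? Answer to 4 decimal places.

Binary symmetric channel: C = 1 − h₂(ε) where h₂ is the binary entropy function.
h₂(0.205) = −0.205·log₂0.205 − 0.795·log₂0.795 = 0.7318.
C = 1 − 0.7318 = 0.2682 bits per channel use.

0.2682 bits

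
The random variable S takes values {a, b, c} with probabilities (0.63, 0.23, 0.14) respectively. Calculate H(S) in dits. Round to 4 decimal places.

0.3928 dits

H(S) = −Σ p·log₁₀ p.
  −(0.63)·log₁₀(0.63) = 0.12642
  −(0.23)·log₁₀(0.23) = 0.14680
  −(0.14)·log₁₀(0.14) = 0.11954
Sum: 0.12642 + 0.14680 + 0.11954 = 0.3928 dits.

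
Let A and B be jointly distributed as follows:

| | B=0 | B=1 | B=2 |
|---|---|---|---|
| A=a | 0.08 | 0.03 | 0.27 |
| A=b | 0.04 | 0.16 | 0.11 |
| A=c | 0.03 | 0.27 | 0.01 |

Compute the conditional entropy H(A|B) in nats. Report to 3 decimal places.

Chain rule: H(A|B) = H(A,B) − H(B).
Marginals: p(A) = (0.3800, 0.3100, 0.3100), p(B) = (0.1500, 0.4600, 0.3900).
H(A,B) = 1.8303 nats; H(B) = 1.0090 nats.
H(A|B) = 1.8303 − 1.0090 = 0.821 nats.

0.821 nats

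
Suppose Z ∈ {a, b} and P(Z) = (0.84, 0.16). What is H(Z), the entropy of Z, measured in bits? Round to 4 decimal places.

0.6343 bits

H(Z) = −Σ p·log₂ p.
  −(0.84)·log₂(0.84) = 0.21129
  −(0.16)·log₂(0.16) = 0.42302
Sum: 0.21129 + 0.42302 = 0.6343 bits.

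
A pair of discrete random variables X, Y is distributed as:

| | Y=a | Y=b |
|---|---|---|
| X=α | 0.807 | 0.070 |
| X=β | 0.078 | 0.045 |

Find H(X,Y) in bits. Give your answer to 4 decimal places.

1.0066 bits

H(X,Y) = −Σ p(x,y)·log₂ p(x,y) over all 4 cells.
  cell (α,a): −0.807·log₂0.807 = 0.24965
  cell (α,b): −0.070·log₂0.070 = 0.26856
  cell (β,a): −0.078·log₂0.078 = 0.28707
  cell (β,b): −0.045·log₂0.045 = 0.20133
Sum = 1.0066 bits.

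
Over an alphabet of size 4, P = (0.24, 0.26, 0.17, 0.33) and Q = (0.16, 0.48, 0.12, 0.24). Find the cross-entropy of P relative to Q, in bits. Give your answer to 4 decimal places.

2.1093 bits

H(P,Q) = −Σ p·log₂ q.
  −0.24·log₂(0.16) = 0.63453
  −0.26·log₂(0.48) = 0.27531
  −0.17·log₂(0.12) = 0.52001
  −0.33·log₂(0.24) = 0.67943
H(P,Q) = 2.1093 bits.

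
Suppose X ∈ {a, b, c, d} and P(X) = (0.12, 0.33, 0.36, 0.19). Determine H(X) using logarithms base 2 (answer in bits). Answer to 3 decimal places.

H(X) = −Σ p·log₂ p.
  −(0.12)·log₂(0.12) = 0.3671
  −(0.33)·log₂(0.33) = 0.5278
  −(0.36)·log₂(0.36) = 0.5306
  −(0.19)·log₂(0.19) = 0.4552
Sum: 0.3671 + 0.5278 + 0.5306 + 0.4552 = 1.881 bits.

1.881 bits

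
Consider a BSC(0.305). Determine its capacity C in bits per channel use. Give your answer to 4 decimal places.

0.1127 bits

Binary symmetric channel: C = 1 − h₂(ε) where h₂ is the binary entropy function.
h₂(0.305) = −0.305·log₂0.305 − 0.695·log₂0.695 = 0.8873.
C = 1 − 0.8873 = 0.1127 bits per channel use.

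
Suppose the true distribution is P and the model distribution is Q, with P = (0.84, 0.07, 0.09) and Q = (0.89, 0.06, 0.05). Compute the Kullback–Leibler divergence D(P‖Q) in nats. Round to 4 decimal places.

0.0151 nats

D(P‖Q) = Σ p·ln(p/q).
  0.84·ln(0.84/0.89) = -0.04857
  0.07·ln(0.07/0.06) = 0.01079
  0.09·ln(0.09/0.05) = 0.05290
D(P‖Q) = 0.0151 nats.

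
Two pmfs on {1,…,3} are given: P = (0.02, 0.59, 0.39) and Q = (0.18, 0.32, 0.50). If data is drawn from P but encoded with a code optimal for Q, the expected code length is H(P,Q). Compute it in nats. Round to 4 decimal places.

0.9769 nats

H(P,Q) = −Σ p·ln q.
  −0.02·ln(0.18) = 0.03430
  −0.59·ln(0.32) = 0.67227
  −0.39·ln(0.50) = 0.27033
H(P,Q) = 0.9769 nats.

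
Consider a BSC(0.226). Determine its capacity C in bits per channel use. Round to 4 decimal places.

0.2290 bits

Binary symmetric channel: C = 1 − h₂(ε) where h₂ is the binary entropy function.
h₂(0.226) = −0.226·log₂0.226 − 0.774·log₂0.774 = 0.7710.
C = 1 − 0.7710 = 0.2290 bits per channel use.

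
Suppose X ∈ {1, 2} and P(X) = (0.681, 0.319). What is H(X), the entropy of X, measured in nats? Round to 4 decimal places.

H(X) = −Σ p·ln p.
  −(0.681)·ln(0.681) = 0.26164
  −(0.319)·ln(0.319) = 0.36448
Sum: 0.26164 + 0.36448 = 0.6261 nats.

0.6261 nats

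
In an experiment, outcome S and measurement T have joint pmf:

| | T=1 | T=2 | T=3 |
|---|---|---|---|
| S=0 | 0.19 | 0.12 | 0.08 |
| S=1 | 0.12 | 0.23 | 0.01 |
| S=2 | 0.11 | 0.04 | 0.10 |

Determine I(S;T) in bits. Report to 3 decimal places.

Marginals: p(S) = (0.3900, 0.3600, 0.2500), p(T) = (0.4200, 0.3900, 0.1900).
I(S;T) = Σ p(x,y)·log₂[p(x,y)/(p(x)p(y))].
  (0,1): 0.19·log₂(1.1600) = 0.0407
  (0,2): 0.12·log₂(0.7890) = -0.0410
  (0,3): 0.08·log₂(1.0796) = 0.0088
  (1,1): 0.12·log₂(0.7937) = -0.0400
  (1,2): 0.23·log₂(1.6382) = 0.1638
  (1,3): 0.01·log₂(0.1462) = -0.0277
  (2,1): 0.11·log₂(1.0476) = 0.0074
  (2,2): 0.04·log₂(0.4103) = -0.0514
  (2,3): 0.10·log₂(2.1053) = 0.1074
Sum = 0.168 bits.

0.168 bits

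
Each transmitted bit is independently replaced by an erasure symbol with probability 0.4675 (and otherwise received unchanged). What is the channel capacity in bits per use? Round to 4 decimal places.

Binary erasure channel: capacity C = 1 − ε.
C = 1 − 0.4675 = 0.5325 bits per channel use.

0.5325 bits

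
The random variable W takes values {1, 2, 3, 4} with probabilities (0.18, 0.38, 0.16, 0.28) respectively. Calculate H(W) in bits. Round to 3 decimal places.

H(W) = −Σ p·log₂ p.
  −(0.18)·log₂(0.18) = 0.4453
  −(0.38)·log₂(0.38) = 0.5305
  −(0.16)·log₂(0.16) = 0.4230
  −(0.28)·log₂(0.28) = 0.5142
Sum: 0.4453 + 0.5305 + 0.4230 + 0.5142 = 1.913 bits.

1.913 bits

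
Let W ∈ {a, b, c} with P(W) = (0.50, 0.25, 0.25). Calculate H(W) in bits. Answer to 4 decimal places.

1.5000 bits

H(W) = −Σ p·log₂ p.
  −(0.50)·log₂(0.50) = 0.50000
  −(0.25)·log₂(0.25) = 0.50000
  −(0.25)·log₂(0.25) = 0.50000
Sum: 0.50000 + 0.50000 + 0.50000 = 1.5000 bits.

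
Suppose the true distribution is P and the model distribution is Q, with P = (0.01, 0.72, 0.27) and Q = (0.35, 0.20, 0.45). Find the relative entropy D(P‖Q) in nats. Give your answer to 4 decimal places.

D(P‖Q) = Σ p·ln(p/q).
  0.01·ln(0.01/0.35) = -0.03555
  0.72·ln(0.72/0.20) = 0.92227
  0.27·ln(0.27/0.45) = -0.13792
D(P‖Q) = 0.7488 nats.

0.7488 nats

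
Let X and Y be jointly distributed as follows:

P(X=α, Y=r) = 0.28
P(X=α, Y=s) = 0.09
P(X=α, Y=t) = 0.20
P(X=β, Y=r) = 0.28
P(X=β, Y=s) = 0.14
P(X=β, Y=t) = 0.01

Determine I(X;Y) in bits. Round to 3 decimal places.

0.146 bits

Marginals: p(X) = (0.5700, 0.4300), p(Y) = (0.5600, 0.2300, 0.2100).
I(X;Y) = H(X) + H(Y) − H(X,Y).
H(X) = 0.9858, H(Y) = 1.4289, H(X,Y) = 2.2690.
I(X;Y) = 0.9858 + 1.4289 − 2.2690 = 0.146 bits.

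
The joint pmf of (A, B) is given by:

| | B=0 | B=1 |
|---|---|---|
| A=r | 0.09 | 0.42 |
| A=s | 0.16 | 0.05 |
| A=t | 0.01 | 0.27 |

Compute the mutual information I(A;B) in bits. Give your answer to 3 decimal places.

Marginals: p(A) = (0.5100, 0.2100, 0.2800), p(B) = (0.2600, 0.7400).
I(A;B) = H(A) + H(B) − H(A,B).
H(A) = 1.4825, H(B) = 0.8267, H(A,B) = 2.0539.
I(A;B) = 1.4825 + 0.8267 − 2.0539 = 0.255 bits.

0.255 bits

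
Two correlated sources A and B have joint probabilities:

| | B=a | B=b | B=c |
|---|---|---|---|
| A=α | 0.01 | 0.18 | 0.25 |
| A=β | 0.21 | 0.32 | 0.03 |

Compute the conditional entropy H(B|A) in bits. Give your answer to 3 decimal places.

Marginals: p(A) = (0.4400, 0.5600), p(B) = (0.2200, 0.5000, 0.2800).
H(B|A) = Σ p(A) · H(B|A=·).
  A=α: p=0.4400, H(B|A=α) = 1.1150
  A=β: p=0.5600, H(B|A=β) = 1.2182
Weighted sum = 1.173 bits.

1.173 bits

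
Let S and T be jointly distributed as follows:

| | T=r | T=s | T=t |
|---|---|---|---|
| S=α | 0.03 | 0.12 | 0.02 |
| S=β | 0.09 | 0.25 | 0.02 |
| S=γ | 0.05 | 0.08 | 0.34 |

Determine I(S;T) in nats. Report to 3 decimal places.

Marginals: p(S) = (0.1700, 0.3600, 0.4700), p(T) = (0.1700, 0.4500, 0.3800).
I(S;T) = H(S) + H(T) − H(S,T).
H(S) = 1.0239, H(T) = 1.0282, H(S,T) = 1.7980.
I(S;T) = 1.0239 + 1.0282 − 1.7980 = 0.254 nats.

0.254 nats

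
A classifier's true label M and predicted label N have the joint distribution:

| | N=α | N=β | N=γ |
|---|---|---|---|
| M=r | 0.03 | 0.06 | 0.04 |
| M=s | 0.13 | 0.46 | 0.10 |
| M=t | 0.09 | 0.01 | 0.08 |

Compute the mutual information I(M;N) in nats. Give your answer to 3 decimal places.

0.126 nats

Marginals: p(M) = (0.1300, 0.6900, 0.1800), p(N) = (0.2500, 0.5300, 0.2200).
I(M;N) = H(M) + H(N) − H(M,N).
H(M) = 0.8299, H(N) = 1.0162, H(M,N) = 1.7203.
I(M;N) = 0.8299 + 1.0162 − 1.7203 = 0.126 nats.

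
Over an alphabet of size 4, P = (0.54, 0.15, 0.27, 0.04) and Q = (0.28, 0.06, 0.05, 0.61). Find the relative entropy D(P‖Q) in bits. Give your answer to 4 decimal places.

1.2096 bits

D(P‖Q) = Σ p·log₂(p/q).
  0.54·log₂(0.54/0.28) = 0.51167
  0.15·log₂(0.15/0.06) = 0.19829
  0.27·log₂(0.27/0.05) = 0.65690
  0.04·log₂(0.04/0.61) = -0.15723
D(P‖Q) = 1.2096 bits.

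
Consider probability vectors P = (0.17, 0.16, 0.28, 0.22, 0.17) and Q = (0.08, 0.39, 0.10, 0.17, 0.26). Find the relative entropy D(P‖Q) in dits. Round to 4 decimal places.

0.1122 dits

D(P‖Q) = Σ p·log₁₀(p/q).
  0.17·log₁₀(0.17/0.08) = 0.05565
  0.16·log₁₀(0.16/0.39) = -0.06191
  0.28·log₁₀(0.28/0.10) = 0.12520
  0.22·log₁₀(0.22/0.17) = 0.02463
  0.17·log₁₀(0.17/0.26) = -0.03137
D(P‖Q) = 0.1122 dits.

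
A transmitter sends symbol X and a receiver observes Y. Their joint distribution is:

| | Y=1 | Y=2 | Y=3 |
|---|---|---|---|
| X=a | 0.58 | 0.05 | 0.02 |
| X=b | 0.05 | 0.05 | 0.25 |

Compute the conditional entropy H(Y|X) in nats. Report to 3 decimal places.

Marginals: p(X) = (0.6500, 0.3500), p(Y) = (0.6300, 0.1000, 0.2700).
H(Y|X) = Σ p(X) · H(Y|X=·).
  X=a: p=0.6500, H(Y|X=a) = 0.4061
  X=b: p=0.3500, H(Y|X=b) = 0.7963
Weighted sum = 0.543 nats.

0.543 nats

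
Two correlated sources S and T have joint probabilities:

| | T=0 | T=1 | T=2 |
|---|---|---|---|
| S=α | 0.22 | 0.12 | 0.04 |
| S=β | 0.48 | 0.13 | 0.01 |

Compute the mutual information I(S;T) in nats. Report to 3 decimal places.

0.030 nats

Marginals: p(S) = (0.3800, 0.6200), p(T) = (0.7000, 0.2500, 0.0500).
I(S;T) = Σ p(x,y)·ln[p(x,y)/(p(x)p(y))].
  (α,0): 0.22·ln(0.8271) = -0.0418
  (α,1): 0.12·ln(1.2632) = 0.0280
  (α,2): 0.04·ln(2.1053) = 0.0298
  (β,0): 0.48·ln(1.1060) = 0.0484
  (β,1): 0.13·ln(0.8387) = -0.0229
  (β,2): 0.01·ln(0.3226) = -0.0113
Sum = 0.030 nats.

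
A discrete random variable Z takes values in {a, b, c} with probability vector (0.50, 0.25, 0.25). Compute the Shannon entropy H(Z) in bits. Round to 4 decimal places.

1.5000 bits

H(Z) = −Σ p·log₂ p.
  −(0.50)·log₂(0.50) = 0.50000
  −(0.25)·log₂(0.25) = 0.50000
  −(0.25)·log₂(0.25) = 0.50000
Sum: 0.50000 + 0.50000 + 0.50000 = 1.5000 bits.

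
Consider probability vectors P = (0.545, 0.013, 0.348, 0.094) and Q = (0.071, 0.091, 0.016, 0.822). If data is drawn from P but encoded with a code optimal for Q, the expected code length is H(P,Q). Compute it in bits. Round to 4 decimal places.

H(P,Q) = −Σ p·log₂ q.
  −0.545·log₂(0.071) = 2.07974
  −0.013·log₂(0.091) = 0.04495
  −0.348·log₂(0.016) = 2.07609
  −0.094·log₂(0.822) = 0.02658
H(P,Q) = 4.2274 bits.

4.2274 bits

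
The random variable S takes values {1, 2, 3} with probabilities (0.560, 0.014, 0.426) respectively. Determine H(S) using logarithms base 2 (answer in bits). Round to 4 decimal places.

H(S) = −Σ p·log₂ p.
  −(0.560)·log₂(0.560) = 0.46844
  −(0.014)·log₂(0.014) = 0.08622
  −(0.426)·log₂(0.426) = 0.52444
Sum: 0.46844 + 0.08622 + 0.52444 = 1.0791 bits.

1.0791 bits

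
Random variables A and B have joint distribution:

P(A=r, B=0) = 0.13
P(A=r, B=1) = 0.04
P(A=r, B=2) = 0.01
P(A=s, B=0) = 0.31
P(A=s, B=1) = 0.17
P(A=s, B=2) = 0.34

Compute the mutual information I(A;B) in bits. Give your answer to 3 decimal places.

0.082 bits

Marginals: p(A) = (0.1800, 0.8200), p(B) = (0.4400, 0.2100, 0.3500).
I(A;B) = Σ p(x,y)·log₂[p(x,y)/(p(x)p(y))].
  (r,0): 0.13·log₂(1.6414) = 0.0929
  (r,1): 0.04·log₂(1.0582) = 0.0033
  (r,2): 0.01·log₂(0.1587) = -0.0266
  (s,0): 0.31·log₂(0.8592) = -0.0679
  (s,1): 0.17·log₂(0.9872) = -0.0032
  (s,2): 0.34·log₂(1.1847) = 0.0831
Sum = 0.082 bits.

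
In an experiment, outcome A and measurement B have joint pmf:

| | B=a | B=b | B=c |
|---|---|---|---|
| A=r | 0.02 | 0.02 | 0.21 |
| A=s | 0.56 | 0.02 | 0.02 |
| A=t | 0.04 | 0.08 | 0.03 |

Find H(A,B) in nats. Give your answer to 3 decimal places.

H(A,B) = −Σ p(x,y)·ln p(x,y) over all 9 cells.
  cell (r,a): −0.02·ln0.02 = 0.0782
  cell (r,b): −0.02·ln0.02 = 0.0782
  cell (r,c): −0.21·ln0.21 = 0.3277
  cell (s,a): −0.56·ln0.56 = 0.3247
  cell (s,b): −0.02·ln0.02 = 0.0782
  cell (s,c): −0.02·ln0.02 = 0.0782
  cell (t,a): −0.04·ln0.04 = 0.1288
  cell (t,b): −0.08·ln0.08 = 0.2021
  cell (t,c): −0.03·ln0.03 = 0.1052
Sum = 1.401 nats.

1.401 nats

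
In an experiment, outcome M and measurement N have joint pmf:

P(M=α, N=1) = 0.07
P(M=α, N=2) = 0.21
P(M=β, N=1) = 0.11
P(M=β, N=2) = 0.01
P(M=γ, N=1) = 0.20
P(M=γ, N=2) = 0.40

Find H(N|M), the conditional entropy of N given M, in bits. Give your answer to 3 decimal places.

Marginals: p(M) = (0.2800, 0.1200, 0.6000), p(N) = (0.3800, 0.6200).
H(N|M) = Σ p(M) · H(N|M=·).
  M=α: p=0.2800, H(N|M=α) = 0.8113
  M=β: p=0.1200, H(N|M=β) = 0.4138
  M=γ: p=0.6000, H(N|M=γ) = 0.9183
Weighted sum = 0.828 bits.

0.828 bits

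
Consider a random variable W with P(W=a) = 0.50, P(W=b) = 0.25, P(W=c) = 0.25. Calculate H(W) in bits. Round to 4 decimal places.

H(W) = −Σ p·log₂ p.
  −(0.50)·log₂(0.50) = 0.50000
  −(0.25)·log₂(0.25) = 0.50000
  −(0.25)·log₂(0.25) = 0.50000
Sum: 0.50000 + 0.50000 + 0.50000 = 1.5000 bits.

1.5000 bits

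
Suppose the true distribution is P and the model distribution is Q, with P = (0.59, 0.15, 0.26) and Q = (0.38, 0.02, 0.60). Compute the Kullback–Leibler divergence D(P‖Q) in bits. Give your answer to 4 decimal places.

D(P‖Q) = Σ p·log₂(p/q).
  0.59·log₂(0.59/0.38) = 0.37448
  0.15·log₂(0.15/0.02) = 0.43603
  0.26·log₂(0.26/0.60) = -0.31368
D(P‖Q) = 0.4968 bits.

0.4968 bits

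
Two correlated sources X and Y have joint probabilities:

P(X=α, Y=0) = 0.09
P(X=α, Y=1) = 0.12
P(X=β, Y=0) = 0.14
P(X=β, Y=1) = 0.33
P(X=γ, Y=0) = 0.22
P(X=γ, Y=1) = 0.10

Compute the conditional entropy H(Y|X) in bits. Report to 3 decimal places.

Marginals: p(X) = (0.2100, 0.4700, 0.3200), p(Y) = (0.4500, 0.5500).
H(Y|X) = Σ p(X) · H(Y|X=·).
  X=α: p=0.2100, H(Y|X=α) = 0.9852
  X=β: p=0.4700, H(Y|X=β) = 0.8787
  X=γ: p=0.3200, H(Y|X=γ) = 0.8960
Weighted sum = 0.907 bits.

0.907 bits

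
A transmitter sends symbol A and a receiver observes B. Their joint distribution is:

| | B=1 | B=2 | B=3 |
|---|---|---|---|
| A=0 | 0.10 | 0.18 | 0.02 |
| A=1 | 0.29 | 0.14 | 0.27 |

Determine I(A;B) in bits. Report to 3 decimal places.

0.140 bits

Marginals: p(A) = (0.3000, 0.7000), p(B) = (0.3900, 0.3200, 0.2900).
I(A;B) = H(A) + H(B) − H(A,B).
H(A) = 0.8813, H(B) = 1.5737, H(A,B) = 2.3154.
I(A;B) = 0.8813 + 1.5737 − 2.3154 = 0.140 bits.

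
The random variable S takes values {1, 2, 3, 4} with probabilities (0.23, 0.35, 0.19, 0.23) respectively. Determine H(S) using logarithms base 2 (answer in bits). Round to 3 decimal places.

1.961 bits

H(S) = −Σ p·log₂ p.
  −(0.23)·log₂(0.23) = 0.4877
  −(0.35)·log₂(0.35) = 0.5301
  −(0.19)·log₂(0.19) = 0.4552
  −(0.23)·log₂(0.23) = 0.4877
Sum: 0.4877 + 0.5301 + 0.4552 + 0.4877 = 1.961 bits.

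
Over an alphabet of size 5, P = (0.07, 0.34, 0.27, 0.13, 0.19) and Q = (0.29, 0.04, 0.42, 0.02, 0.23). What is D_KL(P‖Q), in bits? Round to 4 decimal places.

D(P‖Q) = Σ p·log₂(p/q).
  0.07·log₂(0.07/0.29) = -0.14354
  0.34·log₂(0.34/0.04) = 1.04974
  0.27·log₂(0.27/0.42) = -0.17211
  0.13·log₂(0.13/0.02) = 0.35106
  0.19·log₂(0.19/0.23) = -0.05237
D(P‖Q) = 1.0328 bits.

1.0328 bits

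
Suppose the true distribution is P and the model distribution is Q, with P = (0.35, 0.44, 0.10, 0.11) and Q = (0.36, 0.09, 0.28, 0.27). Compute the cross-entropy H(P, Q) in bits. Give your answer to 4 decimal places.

H(P,Q) = −Σ p·log₂ q.
  −0.35·log₂(0.36) = 0.51588
  −0.44·log₂(0.09) = 1.52853
  −0.10·log₂(0.28) = 0.18365
  −0.11·log₂(0.27) = 0.20779
H(P,Q) = 2.4358 bits.

2.4358 bits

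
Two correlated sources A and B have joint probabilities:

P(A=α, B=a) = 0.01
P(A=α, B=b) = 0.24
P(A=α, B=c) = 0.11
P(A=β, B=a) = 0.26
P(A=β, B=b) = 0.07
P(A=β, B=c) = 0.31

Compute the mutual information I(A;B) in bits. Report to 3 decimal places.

Marginals: p(A) = (0.3600, 0.6400), p(B) = (0.2700, 0.3100, 0.4200).
I(A;B) = Σ p(x,y)·log₂[p(x,y)/(p(x)p(y))].
  (α,a): 0.01·log₂(0.1029) = -0.0328
  (α,b): 0.24·log₂(2.1505) = 0.2651
  (α,c): 0.11·log₂(0.7275) = -0.0505
  (β,a): 0.26·log₂(1.5046) = 0.1532
  (β,b): 0.07·log₂(0.3528) = -0.1052
  (β,c): 0.31·log₂(1.1533) = 0.0638
Sum = 0.294 bits.

0.294 bits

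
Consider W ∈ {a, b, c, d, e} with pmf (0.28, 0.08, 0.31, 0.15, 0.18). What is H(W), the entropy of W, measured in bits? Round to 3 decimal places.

H(W) = −Σ p·log₂ p.
  −(0.28)·log₂(0.28) = 0.5142
  −(0.08)·log₂(0.08) = 0.2915
  −(0.31)·log₂(0.31) = 0.5238
  −(0.15)·log₂(0.15) = 0.4105
  −(0.18)·log₂(0.18) = 0.4453
Sum: 0.5142 + 0.2915 + 0.5238 + 0.4105 + 0.4453 = 2.185 bits.

2.185 bits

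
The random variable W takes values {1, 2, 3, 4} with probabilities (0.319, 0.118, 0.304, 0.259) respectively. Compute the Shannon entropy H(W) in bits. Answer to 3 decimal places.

1.917 bits

H(W) = −Σ p·log₂ p.
  −(0.319)·log₂(0.319) = 0.5258
  −(0.118)·log₂(0.118) = 0.3638
  −(0.304)·log₂(0.304) = 0.5222
  −(0.259)·log₂(0.259) = 0.5048
Sum: 0.5258 + 0.3638 + 0.5222 + 0.5048 = 1.917 bits.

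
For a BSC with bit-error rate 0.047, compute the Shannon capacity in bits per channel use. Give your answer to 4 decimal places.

0.7265 bits

Binary symmetric channel: C = 1 − h₂(ε) where h₂ is the binary entropy function.
h₂(0.047) = −0.047·log₂0.047 − 0.953·log₂0.953 = 0.2735.
C = 1 − 0.2735 = 0.7265 bits per channel use.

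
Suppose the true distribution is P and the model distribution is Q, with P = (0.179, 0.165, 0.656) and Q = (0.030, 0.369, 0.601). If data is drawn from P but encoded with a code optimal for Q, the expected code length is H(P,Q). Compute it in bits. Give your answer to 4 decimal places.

1.6247 bits

H(P,Q) = −Σ p·log₂ q.
  −0.179·log₂(0.030) = 0.90554
  −0.165·log₂(0.369) = 0.23732
  −0.656·log₂(0.601) = 0.48187
H(P,Q) = 1.6247 bits.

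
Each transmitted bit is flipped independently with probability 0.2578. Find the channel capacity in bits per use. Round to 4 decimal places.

0.1766 bits

Binary symmetric channel: C = 1 − h₂(ε) where h₂ is the binary entropy function.
h₂(0.2578) = −0.2578·log₂0.2578 − 0.7422·log₂0.7422 = 0.8234.
C = 1 − 0.8234 = 0.1766 bits per channel use.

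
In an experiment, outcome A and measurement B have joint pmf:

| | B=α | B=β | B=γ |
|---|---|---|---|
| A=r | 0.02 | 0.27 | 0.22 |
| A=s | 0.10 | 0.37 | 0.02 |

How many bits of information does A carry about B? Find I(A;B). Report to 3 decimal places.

Marginals: p(A) = (0.5100, 0.4900), p(B) = (0.1200, 0.6400, 0.2400).
I(A;B) = Σ p(x,y)·log₂[p(x,y)/(p(x)p(y))].
  (r,α): 0.02·log₂(0.3268) = -0.0323
  (r,β): 0.27·log₂(0.8272) = -0.0739
  (r,γ): 0.22·log₂(1.7974) = 0.1861
  (s,α): 0.10·log₂(1.7007) = 0.0766
  (s,β): 0.37·log₂(1.1798) = 0.0883
  (s,γ): 0.02·log₂(0.1701) = -0.0511
Sum = 0.194 bits.

0.194 bits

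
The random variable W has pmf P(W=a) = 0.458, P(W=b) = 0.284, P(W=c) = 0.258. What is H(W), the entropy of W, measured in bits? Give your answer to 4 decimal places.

1.5360 bits

H(W) = −Σ p·log₂ p.
  −(0.458)·log₂(0.458) = 0.51597
  −(0.284)·log₂(0.284) = 0.51575
  −(0.258)·log₂(0.258) = 0.50428
Sum: 0.51597 + 0.51575 + 0.50428 = 1.5360 bits.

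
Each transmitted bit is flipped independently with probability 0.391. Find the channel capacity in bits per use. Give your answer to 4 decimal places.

Binary symmetric channel: C = 1 − h₂(ε) where h₂ is the binary entropy function.
h₂(0.391) = −0.391·log₂0.391 − 0.609·log₂0.609 = 0.9654.
C = 1 − 0.9654 = 0.0346 bits per channel use.

0.0346 bits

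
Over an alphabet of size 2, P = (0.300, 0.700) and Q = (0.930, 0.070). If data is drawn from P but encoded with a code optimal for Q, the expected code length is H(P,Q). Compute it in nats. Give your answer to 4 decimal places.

1.8833 nats

H(P,Q) = −Σ p·ln q.
  −0.300·ln(0.930) = 0.02177
  −0.700·ln(0.070) = 1.86148
H(P,Q) = 1.8833 nats.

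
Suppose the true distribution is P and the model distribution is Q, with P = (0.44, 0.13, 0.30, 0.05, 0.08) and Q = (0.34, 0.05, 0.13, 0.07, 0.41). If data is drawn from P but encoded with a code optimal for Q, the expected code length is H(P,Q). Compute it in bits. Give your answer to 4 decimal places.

2.4244 bits

H(P,Q) = −Σ p·log₂ q.
  −0.44·log₂(0.34) = 0.68481
  −0.13·log₂(0.05) = 0.56185
  −0.30·log₂(0.13) = 0.88302
  −0.05·log₂(0.07) = 0.19183
  −0.08·log₂(0.41) = 0.10290
H(P,Q) = 2.4244 bits.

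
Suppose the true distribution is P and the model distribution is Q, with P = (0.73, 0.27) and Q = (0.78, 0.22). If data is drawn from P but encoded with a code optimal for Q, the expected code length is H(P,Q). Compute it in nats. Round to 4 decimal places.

H(P,Q) = −Σ p·ln q.
  −0.73·ln(0.78) = 0.18138
  −0.27·ln(0.22) = 0.40881
H(P,Q) = 0.5902 nats.

0.5902 nats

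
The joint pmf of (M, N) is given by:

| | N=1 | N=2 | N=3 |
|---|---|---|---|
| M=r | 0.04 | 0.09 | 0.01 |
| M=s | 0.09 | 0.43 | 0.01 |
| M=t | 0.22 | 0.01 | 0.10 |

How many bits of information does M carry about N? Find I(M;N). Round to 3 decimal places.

0.446 bits

Marginals: p(M) = (0.1400, 0.5300, 0.3300), p(N) = (0.3500, 0.5300, 0.1200).
I(M;N) = Σ p(x,y)·log₂[p(x,y)/(p(x)p(y))].
  (r,1): 0.04·log₂(0.8163) = -0.0117
  (r,2): 0.09·log₂(1.2129) = 0.0251
  (r,3): 0.01·log₂(0.5952) = -0.0075
  (s,1): 0.09·log₂(0.4852) = -0.0939
  (s,2): 0.43·log₂(1.5308) = 0.2641
  (s,3): 0.01·log₂(0.1572) = -0.0267
  (t,1): 0.22·log₂(1.9048) = 0.2045
  (t,2): 0.01·log₂(0.0572) = -0.0413
  (t,3): 0.10·log₂(2.5253) = 0.1336
Sum = 0.446 bits.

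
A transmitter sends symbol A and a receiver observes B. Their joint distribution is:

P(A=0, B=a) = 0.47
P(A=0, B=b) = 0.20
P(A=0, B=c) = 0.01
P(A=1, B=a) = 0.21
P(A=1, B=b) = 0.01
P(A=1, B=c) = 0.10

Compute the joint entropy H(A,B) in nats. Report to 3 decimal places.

1.327 nats

H(A,B) = −Σ p(x,y)·ln p(x,y) over all 6 cells.
  cell (0,a): −0.47·ln0.47 = 0.3549
  cell (0,b): −0.20·ln0.20 = 0.3219
  cell (0,c): −0.01·ln0.01 = 0.0461
  cell (1,a): −0.21·ln0.21 = 0.3277
  cell (1,b): −0.01·ln0.01 = 0.0461
  cell (1,c): −0.10·ln0.10 = 0.2303
Sum = 1.327 nats.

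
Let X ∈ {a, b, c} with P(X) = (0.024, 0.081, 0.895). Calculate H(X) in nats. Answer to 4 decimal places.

H(X) = −Σ p·ln p.
  −(0.024)·ln(0.024) = 0.08951
  −(0.081)·ln(0.081) = 0.20358
  −(0.895)·ln(0.895) = 0.09928
Sum: 0.08951 + 0.20358 + 0.09928 = 0.3924 nats.

0.3924 nats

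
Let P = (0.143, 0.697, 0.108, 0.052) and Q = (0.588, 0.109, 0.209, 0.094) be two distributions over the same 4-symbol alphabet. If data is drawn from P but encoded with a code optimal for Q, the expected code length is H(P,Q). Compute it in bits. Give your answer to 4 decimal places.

2.7596 bits

H(P,Q) = −Σ p·log₂ q.
  −0.143·log₂(0.588) = 0.10955
  −0.697·log₂(0.109) = 2.22873
  −0.108·log₂(0.209) = 0.24391
  −0.052·log₂(0.094) = 0.17738
H(P,Q) = 2.7596 bits.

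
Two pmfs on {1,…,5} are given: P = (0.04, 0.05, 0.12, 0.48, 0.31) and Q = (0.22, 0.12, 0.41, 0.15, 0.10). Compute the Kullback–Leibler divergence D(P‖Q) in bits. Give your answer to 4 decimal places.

0.9372 bits

D(P‖Q) = Σ p·log₂(p/q).
  0.04·log₂(0.04/0.22) = -0.09838
  0.05·log₂(0.05/0.12) = -0.06315
  0.12·log₂(0.12/0.41) = -0.21271
  0.48·log₂(0.48/0.15) = 0.80547
  0.31·log₂(0.31/0.10) = 0.50600
D(P‖Q) = 0.9372 bits.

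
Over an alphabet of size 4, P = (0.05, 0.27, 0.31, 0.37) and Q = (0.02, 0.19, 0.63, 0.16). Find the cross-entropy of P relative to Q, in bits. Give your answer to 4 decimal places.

H(P,Q) = −Σ p·log₂ q.
  −0.05·log₂(0.02) = 0.28219
  −0.27·log₂(0.19) = 0.64690
  −0.31·log₂(0.63) = 0.20664
  −0.37·log₂(0.16) = 0.97823
H(P,Q) = 2.1140 bits.

2.1140 bits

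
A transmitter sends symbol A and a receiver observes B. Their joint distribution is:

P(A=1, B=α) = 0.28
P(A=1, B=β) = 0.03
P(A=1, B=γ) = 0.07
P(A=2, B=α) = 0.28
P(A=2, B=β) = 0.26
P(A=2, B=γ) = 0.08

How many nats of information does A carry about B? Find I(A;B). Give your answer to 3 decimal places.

0.076 nats

Marginals: p(A) = (0.3800, 0.6200), p(B) = (0.5600, 0.2900, 0.1500).
I(A;B) = Σ p(x,y)·ln[p(x,y)/(p(x)p(y))].
  (1,α): 0.28·ln(1.3158) = 0.0768
  (1,β): 0.03·ln(0.2722) = -0.0390
  (1,γ): 0.07·ln(1.2281) = 0.0144
  (2,α): 0.28·ln(0.8065) = -0.0602
  (2,β): 0.26·ln(1.4461) = 0.0959
  (2,γ): 0.08·ln(0.8602) = -0.0120
Sum = 0.076 nats.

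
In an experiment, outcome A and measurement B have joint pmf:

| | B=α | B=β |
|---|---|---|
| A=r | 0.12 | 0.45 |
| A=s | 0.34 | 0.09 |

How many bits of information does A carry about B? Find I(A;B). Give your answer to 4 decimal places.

Marginals: p(A) = (0.5700, 0.4300), p(B) = (0.4600, 0.5400).
I(A;B) = Σ p(x,y)·log₂[p(x,y)/(p(x)p(y))].
  (r,α): 0.12·log₂(0.4577) = -0.13532
  (r,β): 0.45·log₂(1.4620) = 0.24657
  (s,α): 0.34·log₂(1.7189) = 0.26571
  (s,β): 0.09·log₂(0.3876) = -0.12306
Sum = 0.2539 bits.

0.2539 bits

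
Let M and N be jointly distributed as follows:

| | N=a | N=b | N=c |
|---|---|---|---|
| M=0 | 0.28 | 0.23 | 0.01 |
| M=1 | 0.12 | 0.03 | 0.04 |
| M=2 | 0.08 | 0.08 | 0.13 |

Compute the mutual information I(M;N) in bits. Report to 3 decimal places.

0.208 bits

Marginals: p(M) = (0.5200, 0.1900, 0.2900), p(N) = (0.4800, 0.3400, 0.1800).
I(M;N) = H(M) + H(N) − H(M,N).
H(M) = 1.4637, H(N) = 1.4828, H(M,N) = 2.7386.
I(M;N) = 1.4637 + 1.4828 − 2.7386 = 0.208 bits.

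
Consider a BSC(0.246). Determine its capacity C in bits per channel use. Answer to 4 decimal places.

0.1951 bits

Binary symmetric channel: C = 1 − h₂(ε) where h₂ is the binary entropy function.
h₂(0.246) = −0.246·log₂0.246 − 0.754·log₂0.754 = 0.8049.
C = 1 − 0.8049 = 0.1951 bits per channel use.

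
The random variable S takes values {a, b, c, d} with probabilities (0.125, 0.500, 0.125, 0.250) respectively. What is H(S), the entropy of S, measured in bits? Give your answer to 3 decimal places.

1.750 bits

H(S) = −Σ p·log₂ p.
  −(0.125)·log₂(0.125) = 0.3750
  −(0.500)·log₂(0.500) = 0.5000
  −(0.125)·log₂(0.125) = 0.3750
  −(0.250)·log₂(0.250) = 0.5000
Sum: 0.3750 + 0.5000 + 0.3750 + 0.5000 = 1.750 bits.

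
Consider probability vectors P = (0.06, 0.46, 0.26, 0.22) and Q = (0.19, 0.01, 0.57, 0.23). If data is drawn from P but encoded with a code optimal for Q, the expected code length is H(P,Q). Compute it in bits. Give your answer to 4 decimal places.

3.8772 bits

H(P,Q) = −Σ p·log₂ q.
  −0.06·log₂(0.19) = 0.14376
  −0.46·log₂(0.01) = 3.05617
  −0.26·log₂(0.57) = 0.21085
  −0.22·log₂(0.23) = 0.46646
H(P,Q) = 3.8772 bits.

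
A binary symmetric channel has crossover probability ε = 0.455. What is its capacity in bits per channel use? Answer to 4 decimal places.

0.0059 bits

Binary symmetric channel: C = 1 − h₂(ε) where h₂ is the binary entropy function.
h₂(0.455) = −0.455·log₂0.455 − 0.545·log₂0.545 = 0.9941.
C = 1 − 0.9941 = 0.0059 bits per channel use.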